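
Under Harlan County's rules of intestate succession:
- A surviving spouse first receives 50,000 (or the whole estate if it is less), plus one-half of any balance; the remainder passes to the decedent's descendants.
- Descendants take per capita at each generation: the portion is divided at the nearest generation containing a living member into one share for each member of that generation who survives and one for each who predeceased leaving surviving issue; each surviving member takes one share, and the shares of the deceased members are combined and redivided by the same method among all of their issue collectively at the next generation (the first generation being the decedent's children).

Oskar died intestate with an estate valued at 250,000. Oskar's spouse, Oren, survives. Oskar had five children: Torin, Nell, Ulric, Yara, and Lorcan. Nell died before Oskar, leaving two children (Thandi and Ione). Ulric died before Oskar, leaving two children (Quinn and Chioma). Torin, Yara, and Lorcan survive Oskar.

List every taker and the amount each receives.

Oren first takes 50,000, leaving a balance of 200,000. Oren then takes one-half of the balance (100,000), for a total of 150,000. The remaining 100,000 passes to the descendants.
The descendants' portion (100,000) is divided at the children's generation into 5 shares of 20,000. Torin, Yara, and Lorcan each take 20,000. The 2 shares of the deceased (Nell and Ulric) are combined into a pool of 40,000.
That pool (40,000) is divided at the grandchildren's generation equally among Thandi, Ione, Quinn, and Chioma: 10,000 each.

Oren: 150,000; Torin: 20,000; Thandi: 10,000; Ione: 10,000; Quinn: 10,000; Chioma: 10,000; Yara: 20,000; Lorcan: 20,000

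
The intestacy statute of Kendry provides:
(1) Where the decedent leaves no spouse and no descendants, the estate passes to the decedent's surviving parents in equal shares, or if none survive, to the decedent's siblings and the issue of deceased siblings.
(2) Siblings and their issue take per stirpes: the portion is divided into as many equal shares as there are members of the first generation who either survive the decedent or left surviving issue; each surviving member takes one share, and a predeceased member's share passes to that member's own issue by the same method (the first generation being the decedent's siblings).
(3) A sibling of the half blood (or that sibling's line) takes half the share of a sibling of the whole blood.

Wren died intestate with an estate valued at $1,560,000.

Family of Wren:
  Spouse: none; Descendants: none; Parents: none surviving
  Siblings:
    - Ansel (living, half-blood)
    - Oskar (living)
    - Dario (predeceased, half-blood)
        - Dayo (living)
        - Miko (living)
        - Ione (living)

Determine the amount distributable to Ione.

Ione receives $130,000.

The entire $1,560,000 passes to the siblings and their issue.
Counting each half-blood sibling's line as half a unit, there are 2 units in $1,560,000, so one unit is $780,000. Whole-blood lines (Oskar) take $780,000 each; half-blood lines (Ansel and Dario) take $390,000 each.
Dario's share ($390,000) is divided into 3 shares of $130,000: Dayo, Miko, and Ione each take $130,000.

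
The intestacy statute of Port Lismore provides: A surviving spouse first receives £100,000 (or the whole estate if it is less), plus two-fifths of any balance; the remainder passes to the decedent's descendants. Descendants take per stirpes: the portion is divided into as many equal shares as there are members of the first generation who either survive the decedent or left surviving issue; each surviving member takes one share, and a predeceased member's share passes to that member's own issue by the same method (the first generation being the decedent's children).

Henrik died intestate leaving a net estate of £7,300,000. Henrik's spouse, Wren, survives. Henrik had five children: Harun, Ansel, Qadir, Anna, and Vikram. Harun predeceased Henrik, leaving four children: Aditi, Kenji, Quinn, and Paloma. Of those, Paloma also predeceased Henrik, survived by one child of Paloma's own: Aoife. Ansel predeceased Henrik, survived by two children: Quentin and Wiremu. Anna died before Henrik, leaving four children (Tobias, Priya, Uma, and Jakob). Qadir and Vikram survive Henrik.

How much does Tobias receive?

Tobias receives £216,000.

Wren first takes £100,000, leaving a balance of £7,200,000. Wren then takes two-fifths of the balance (£2,880,000), for a total of £2,980,000. The remaining £4,320,000 passes to the descendants.
The descendants' portion (£4,320,000) is divided into 5 shares of £864,000: Qadir and Vikram each take £864,000; Harun's £864,000 share passes to Harun's issue; Ansel's £864,000 share passes to Ansel's issue; Anna's £864,000 share passes to Anna's issue.
Harun's share (£864,000) is divided into 4 shares of £216,000: Aditi, Kenji, and Quinn each take £216,000; Paloma's £216,000 share passes to Paloma's issue.
Paloma's share (£216,000) passes entirely to Aoife.
Ansel's share (£864,000) is divided into 2 shares of £432,000: Quentin and Wiremu each take £432,000.
Anna's share (£864,000) is divided into 4 shares of £216,000: Tobias, Priya, Uma, and Jakob each take £216,000.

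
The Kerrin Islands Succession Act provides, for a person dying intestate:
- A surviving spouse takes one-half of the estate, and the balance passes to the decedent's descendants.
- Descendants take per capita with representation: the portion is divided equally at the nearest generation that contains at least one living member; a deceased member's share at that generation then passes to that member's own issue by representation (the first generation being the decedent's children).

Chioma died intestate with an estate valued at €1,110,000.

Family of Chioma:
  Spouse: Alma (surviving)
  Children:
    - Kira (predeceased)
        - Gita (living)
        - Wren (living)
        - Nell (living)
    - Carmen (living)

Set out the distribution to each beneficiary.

Alma takes one-half of €1,110,000 = €555,000. The remaining €555,000 passes to the descendants.
The descendants' portion (€555,000) is divided into 2 shares of €277,500: Carmen takes €277,500; Kira's €277,500 share passes to Kira's issue.
Kira's share (€277,500) is divided into 3 shares of €92,500: Gita, Wren, and Nell each take €92,500.

Alma: €555,000; Gita: €92,500; Wren: €92,500; Nell: €92,500; Carmen: €277,500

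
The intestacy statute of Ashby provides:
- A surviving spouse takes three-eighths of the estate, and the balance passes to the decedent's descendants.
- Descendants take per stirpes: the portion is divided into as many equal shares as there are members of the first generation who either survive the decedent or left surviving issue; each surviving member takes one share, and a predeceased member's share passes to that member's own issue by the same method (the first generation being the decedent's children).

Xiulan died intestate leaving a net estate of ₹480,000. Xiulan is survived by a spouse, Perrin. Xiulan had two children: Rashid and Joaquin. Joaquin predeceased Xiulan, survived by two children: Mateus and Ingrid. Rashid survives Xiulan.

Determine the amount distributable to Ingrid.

Perrin takes three-eighths of ₹480,000 = ₹180,000. The remaining ₹300,000 passes to the descendants.
The descendants' portion (₹300,000) is divided into 2 shares of ₹150,000: Rashid takes ₹150,000; Joaquin's ₹150,000 share passes to Joaquin's issue.
Joaquin's share (₹150,000) is divided into 2 shares of ₹75,000: Mateus and Ingrid each take ₹75,000.

Ingrid receives ₹75,000.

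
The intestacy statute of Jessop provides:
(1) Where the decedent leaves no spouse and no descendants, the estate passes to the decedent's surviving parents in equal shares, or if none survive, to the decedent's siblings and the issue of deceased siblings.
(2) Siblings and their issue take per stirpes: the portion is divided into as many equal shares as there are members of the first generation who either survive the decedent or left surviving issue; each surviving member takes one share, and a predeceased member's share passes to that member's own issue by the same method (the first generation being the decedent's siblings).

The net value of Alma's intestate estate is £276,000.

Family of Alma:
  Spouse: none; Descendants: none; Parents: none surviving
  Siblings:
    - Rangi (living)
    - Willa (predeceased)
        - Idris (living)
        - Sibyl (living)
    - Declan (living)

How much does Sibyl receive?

Sibyl receives £46,000.

The entire £276,000 passes to the siblings and their issue.
That amount (£276,000) is divided into 3 shares of £92,000: Rangi and Declan each take £92,000; Willa's £92,000 share passes to Willa's issue.
Willa's share (£92,000) is divided into 2 shares of £46,000: Idris and Sibyl each take £46,000.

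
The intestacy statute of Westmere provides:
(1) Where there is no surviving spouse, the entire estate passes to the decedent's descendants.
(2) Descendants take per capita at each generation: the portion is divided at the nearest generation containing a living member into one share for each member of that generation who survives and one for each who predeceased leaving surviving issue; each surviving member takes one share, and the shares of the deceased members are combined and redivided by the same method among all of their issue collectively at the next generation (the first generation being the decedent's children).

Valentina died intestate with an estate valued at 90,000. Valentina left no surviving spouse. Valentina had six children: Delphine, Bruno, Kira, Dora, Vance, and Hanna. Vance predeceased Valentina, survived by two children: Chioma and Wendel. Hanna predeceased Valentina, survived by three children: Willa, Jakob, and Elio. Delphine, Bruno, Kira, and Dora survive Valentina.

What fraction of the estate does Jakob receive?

The entire 90,000 passes to the descendants.
That amount (90,000) is divided at the children's generation into 6 shares of 15,000. Delphine, Bruno, Kira, and Dora each take 15,000. The 2 shares of the deceased (Vance and Hanna) are combined into a pool of 30,000.
That pool (30,000) is divided at the grandchildren's generation equally among Chioma, Wendel, Willa, Jakob, and Elio: 6,000 each.

Jakob receives 1/15 of the estate.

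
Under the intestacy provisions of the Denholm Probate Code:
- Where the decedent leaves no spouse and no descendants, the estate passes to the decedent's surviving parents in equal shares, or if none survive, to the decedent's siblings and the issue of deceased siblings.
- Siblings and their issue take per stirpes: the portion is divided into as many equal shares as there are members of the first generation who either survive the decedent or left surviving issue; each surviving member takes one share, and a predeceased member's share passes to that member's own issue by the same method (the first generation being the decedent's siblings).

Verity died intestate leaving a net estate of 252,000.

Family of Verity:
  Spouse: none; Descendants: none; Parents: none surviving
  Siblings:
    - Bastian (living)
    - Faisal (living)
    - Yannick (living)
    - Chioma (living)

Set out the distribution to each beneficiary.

The entire 252,000 passes to the siblings and their issue.
That amount (252,000) is divided into 4 shares of 63,000: Bastian, Faisal, Yannick, and Chioma each take 63,000.

Bastian: 63,000; Faisal: 63,000; Yannick: 63,000; Chioma: 63,000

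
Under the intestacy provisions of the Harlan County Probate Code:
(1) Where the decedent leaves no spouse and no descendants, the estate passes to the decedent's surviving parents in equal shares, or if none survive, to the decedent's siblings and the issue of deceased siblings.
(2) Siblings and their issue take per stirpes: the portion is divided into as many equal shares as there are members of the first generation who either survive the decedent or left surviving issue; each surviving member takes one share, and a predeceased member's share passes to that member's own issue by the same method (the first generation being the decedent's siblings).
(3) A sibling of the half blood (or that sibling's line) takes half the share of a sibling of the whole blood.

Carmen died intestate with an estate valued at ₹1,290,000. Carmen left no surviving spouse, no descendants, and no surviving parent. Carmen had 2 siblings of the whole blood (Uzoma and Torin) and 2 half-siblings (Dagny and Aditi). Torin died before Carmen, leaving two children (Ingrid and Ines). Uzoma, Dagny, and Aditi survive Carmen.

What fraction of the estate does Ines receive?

Ines receives 1/6 of the estate.

The entire ₹1,290,000 passes to the siblings and their issue.
Counting each half-blood sibling's line as half a unit, there are 3 units in ₹1,290,000, so one unit is ₹430,000. Whole-blood lines (Uzoma and Torin) take ₹430,000 each; half-blood lines (Dagny and Aditi) take ₹215,000 each.
Torin's share (₹430,000) is divided into 2 shares of ₹215,000: Ingrid and Ines each take ₹215,000.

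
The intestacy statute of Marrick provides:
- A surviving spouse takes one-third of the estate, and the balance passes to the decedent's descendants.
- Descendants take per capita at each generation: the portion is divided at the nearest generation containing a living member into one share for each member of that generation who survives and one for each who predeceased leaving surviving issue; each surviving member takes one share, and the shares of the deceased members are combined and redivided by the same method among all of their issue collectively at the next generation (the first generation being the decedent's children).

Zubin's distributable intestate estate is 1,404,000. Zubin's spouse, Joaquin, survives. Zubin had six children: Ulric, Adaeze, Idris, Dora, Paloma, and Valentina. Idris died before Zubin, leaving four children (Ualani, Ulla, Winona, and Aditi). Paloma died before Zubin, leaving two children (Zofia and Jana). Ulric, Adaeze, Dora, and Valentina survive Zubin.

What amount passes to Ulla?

Ulla receives 52,000.

Joaquin takes one-third of 1,404,000 = 468,000. The remaining 936,000 passes to the descendants.
The descendants' portion (936,000) is divided at the children's generation into 6 shares of 156,000. Ulric, Adaeze, Dora, and Valentina each take 156,000. The 2 shares of the deceased (Idris and Paloma) are combined into a pool of 312,000.
That pool (312,000) is divided at the grandchildren's generation equally among Ualani, Ulla, Winona, Aditi, Zofia, and Jana: 52,000 each.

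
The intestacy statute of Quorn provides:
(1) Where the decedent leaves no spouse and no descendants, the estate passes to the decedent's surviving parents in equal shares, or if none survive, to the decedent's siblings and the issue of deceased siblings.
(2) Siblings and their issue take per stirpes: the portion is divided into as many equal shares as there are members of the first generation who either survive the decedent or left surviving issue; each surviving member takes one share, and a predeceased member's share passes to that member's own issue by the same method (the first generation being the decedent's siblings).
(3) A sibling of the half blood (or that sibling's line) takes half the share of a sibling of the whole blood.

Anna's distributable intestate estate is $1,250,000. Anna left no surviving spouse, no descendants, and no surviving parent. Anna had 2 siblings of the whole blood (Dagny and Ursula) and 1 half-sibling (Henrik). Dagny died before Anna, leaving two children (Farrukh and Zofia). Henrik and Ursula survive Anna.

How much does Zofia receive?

Zofia receives $250,000.

The entire $1,250,000 passes to the siblings and their issue.
Counting each half-blood sibling's line as half a unit, there are 5/2 units in $1,250,000, so one unit is $500,000. Whole-blood lines (Dagny and Ursula) take $500,000 each; half-blood lines (Henrik) take $250,000 each.
Dagny's share ($500,000) is divided into 2 shares of $250,000: Farrukh and Zofia each take $250,000.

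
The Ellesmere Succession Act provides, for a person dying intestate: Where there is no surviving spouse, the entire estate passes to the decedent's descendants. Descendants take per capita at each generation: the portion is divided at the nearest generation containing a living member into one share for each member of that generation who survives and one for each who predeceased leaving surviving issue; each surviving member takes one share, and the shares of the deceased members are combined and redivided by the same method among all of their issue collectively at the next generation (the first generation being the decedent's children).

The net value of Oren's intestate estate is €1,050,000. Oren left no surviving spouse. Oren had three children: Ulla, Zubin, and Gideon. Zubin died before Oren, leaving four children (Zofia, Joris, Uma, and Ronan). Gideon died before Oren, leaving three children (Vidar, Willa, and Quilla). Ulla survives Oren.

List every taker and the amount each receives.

The entire €1,050,000 passes to the descendants.
That amount (€1,050,000) is divided at the children's generation into 3 shares of €350,000. Ulla takes €350,000. The 2 shares of the deceased (Zubin and Gideon) are combined into a pool of €700,000.
That pool (€700,000) is divided at the grandchildren's generation equally among Zofia, Joris, Uma, Ronan, Vidar, Willa, and Quilla: €100,000 each.

Ulla: €350,000; Zofia: €100,000; Joris: €100,000; Uma: €100,000; Ronan: €100,000; Vidar: €100,000; Willa: €100,000; Quilla: €100,000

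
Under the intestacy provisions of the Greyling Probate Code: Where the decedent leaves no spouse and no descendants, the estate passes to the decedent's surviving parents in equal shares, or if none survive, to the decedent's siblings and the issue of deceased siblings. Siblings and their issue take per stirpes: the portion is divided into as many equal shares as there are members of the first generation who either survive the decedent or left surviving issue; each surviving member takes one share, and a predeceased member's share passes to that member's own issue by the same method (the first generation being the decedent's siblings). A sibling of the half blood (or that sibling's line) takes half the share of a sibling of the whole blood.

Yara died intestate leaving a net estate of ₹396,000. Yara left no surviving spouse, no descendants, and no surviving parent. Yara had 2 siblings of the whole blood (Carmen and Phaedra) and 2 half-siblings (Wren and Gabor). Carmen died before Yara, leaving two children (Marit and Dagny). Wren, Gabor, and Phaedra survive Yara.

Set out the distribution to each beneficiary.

Marit: ₹66,000; Dagny: ₹66,000; Wren: ₹66,000; Gabor: ₹66,000; Phaedra: ₹132,000

The entire ₹396,000 passes to the siblings and their issue.
Counting each half-blood sibling's line as half a unit, there are 3 units in ₹396,000, so one unit is ₹132,000. Whole-blood lines (Carmen and Phaedra) take ₹132,000 each; half-blood lines (Wren and Gabor) take ₹66,000 each.
Carmen's share (₹132,000) is divided into 2 shares of ₹66,000: Marit and Dagny each take ₹66,000.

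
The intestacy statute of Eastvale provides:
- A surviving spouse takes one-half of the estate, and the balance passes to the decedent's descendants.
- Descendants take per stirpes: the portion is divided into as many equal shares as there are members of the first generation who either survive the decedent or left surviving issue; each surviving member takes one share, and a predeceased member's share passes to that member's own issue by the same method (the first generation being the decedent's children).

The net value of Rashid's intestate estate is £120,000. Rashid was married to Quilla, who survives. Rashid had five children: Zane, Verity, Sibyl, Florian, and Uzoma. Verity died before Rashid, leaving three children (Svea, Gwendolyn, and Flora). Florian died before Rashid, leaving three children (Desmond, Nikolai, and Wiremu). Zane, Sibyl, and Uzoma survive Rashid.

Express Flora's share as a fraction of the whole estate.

Quilla takes one-half of £120,000 = £60,000. The remaining £60,000 passes to the descendants.
The descendants' portion (£60,000) is divided into 5 shares of £12,000: Zane, Sibyl, and Uzoma each take £12,000; Verity's £12,000 share passes to Verity's issue; Florian's £12,000 share passes to Florian's issue.
Verity's share (£12,000) is divided into 3 shares of £4,000: Svea, Gwendolyn, and Flora each take £4,000.
Florian's share (£12,000) is divided into 3 shares of £4,000: Desmond, Nikolai, and Wiremu each take £4,000.

Flora receives 1/30 of the estate.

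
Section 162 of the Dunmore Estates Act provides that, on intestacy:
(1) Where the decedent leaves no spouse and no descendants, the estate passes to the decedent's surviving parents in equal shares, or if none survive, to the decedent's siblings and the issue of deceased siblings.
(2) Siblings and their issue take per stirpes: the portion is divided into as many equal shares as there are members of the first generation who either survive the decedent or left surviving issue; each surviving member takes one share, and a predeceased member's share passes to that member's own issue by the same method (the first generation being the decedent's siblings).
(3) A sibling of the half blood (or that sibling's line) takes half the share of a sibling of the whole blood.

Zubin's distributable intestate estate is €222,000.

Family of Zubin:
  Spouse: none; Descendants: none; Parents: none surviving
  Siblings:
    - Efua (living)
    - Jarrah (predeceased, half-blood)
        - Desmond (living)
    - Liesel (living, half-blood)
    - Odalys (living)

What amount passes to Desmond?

The entire €222,000 passes to the siblings and their issue.
Counting each half-blood sibling's line as half a unit, there are 3 units in €222,000, so one unit is €74,000. Whole-blood lines (Efua and Odalys) take €74,000 each; half-blood lines (Jarrah and Liesel) take €37,000 each.
Jarrah's share (€37,000) passes entirely to Desmond.

Desmond receives €37,000.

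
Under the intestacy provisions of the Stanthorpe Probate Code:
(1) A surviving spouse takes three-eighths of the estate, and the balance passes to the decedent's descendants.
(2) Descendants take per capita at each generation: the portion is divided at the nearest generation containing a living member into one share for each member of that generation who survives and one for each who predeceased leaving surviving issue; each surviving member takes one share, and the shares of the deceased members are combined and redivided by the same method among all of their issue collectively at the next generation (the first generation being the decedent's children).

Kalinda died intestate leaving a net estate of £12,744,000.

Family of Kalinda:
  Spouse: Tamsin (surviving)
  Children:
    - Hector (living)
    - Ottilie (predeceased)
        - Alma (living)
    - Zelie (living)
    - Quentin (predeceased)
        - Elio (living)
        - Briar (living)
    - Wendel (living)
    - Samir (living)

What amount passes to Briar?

Briar receives £885,000.

Tamsin takes three-eighths of £12,744,000 = £4,779,000. The remaining £7,965,000 passes to the descendants.
The descendants' portion (£7,965,000) is divided at the children's generation into 6 shares of £1,327,500. Hector, Zelie, Wendel, and Samir each take £1,327,500. The 2 shares of the deceased (Ottilie and Quentin) are combined into a pool of £2,655,000.
That pool (£2,655,000) is divided at the grandchildren's generation equally among Alma, Elio, and Briar: £885,000 each.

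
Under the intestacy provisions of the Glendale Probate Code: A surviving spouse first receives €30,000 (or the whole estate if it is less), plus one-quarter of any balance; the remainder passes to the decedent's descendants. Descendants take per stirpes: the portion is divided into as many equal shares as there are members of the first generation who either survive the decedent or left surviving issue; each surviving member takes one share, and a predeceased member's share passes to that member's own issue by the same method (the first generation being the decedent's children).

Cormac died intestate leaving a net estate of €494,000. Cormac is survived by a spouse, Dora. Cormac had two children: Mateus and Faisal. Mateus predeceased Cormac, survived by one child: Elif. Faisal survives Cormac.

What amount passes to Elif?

Dora first takes €30,000, leaving a balance of €464,000. Dora then takes one-quarter of the balance (€116,000), for a total of €146,000. The remaining €348,000 passes to the descendants.
The descendants' portion (€348,000) is divided into 2 shares of €174,000: Faisal takes €174,000; Mateus's €174,000 share passes to Mateus's issue.
Mateus's share (€174,000) passes entirely to Elif.

Elif receives €174,000.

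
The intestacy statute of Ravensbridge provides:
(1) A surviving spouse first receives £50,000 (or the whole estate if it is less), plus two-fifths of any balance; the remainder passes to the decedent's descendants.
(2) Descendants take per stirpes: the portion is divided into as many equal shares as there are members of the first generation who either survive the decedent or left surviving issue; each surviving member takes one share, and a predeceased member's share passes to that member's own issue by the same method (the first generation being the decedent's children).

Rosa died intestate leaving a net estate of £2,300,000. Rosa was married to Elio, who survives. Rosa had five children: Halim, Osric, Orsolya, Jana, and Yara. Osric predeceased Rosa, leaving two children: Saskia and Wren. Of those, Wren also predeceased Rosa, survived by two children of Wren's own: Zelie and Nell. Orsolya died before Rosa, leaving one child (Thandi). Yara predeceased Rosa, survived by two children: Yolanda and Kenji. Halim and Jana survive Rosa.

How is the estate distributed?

Elio: £950,000; Halim: £270,000; Saskia: £135,000; Zelie: £67,500; Nell: £67,500; Thandi: £270,000; Jana: £270,000; Yolanda: £135,000; Kenji: £135,000

Elio first takes £50,000, leaving a balance of £2,250,000. Elio then takes two-fifths of the balance (£900,000), for a total of £950,000. The remaining £1,350,000 passes to the descendants.
The descendants' portion (£1,350,000) is divided into 5 shares of £270,000: Halim and Jana each take £270,000; Osric's £270,000 share passes to Osric's issue; Orsolya's £270,000 share passes to Orsolya's issue; Yara's £270,000 share passes to Yara's issue.
Osric's share (£270,000) is divided into 2 shares of £135,000: Saskia takes £135,000; Wren's £135,000 share passes to Wren's issue.
Wren's share (£135,000) is divided into 2 shares of £67,500: Zelie and Nell each take £67,500.
Orsolya's share (£270,000) passes entirely to Thandi.
Yara's share (£270,000) is divided into 2 shares of £135,000: Yolanda and Kenji each take £135,000.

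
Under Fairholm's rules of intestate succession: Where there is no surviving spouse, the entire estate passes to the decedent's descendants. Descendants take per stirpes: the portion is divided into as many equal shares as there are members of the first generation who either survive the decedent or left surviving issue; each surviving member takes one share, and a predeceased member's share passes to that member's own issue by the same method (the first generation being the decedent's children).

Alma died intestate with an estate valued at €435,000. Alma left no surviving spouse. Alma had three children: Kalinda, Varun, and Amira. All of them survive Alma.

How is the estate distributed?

The entire €435,000 passes to the descendants.
That amount (€435,000) is divided into 3 shares of €145,000: Kalinda, Varun, and Amira each take €145,000.

Kalinda: €145,000; Varun: €145,000; Amira: €145,000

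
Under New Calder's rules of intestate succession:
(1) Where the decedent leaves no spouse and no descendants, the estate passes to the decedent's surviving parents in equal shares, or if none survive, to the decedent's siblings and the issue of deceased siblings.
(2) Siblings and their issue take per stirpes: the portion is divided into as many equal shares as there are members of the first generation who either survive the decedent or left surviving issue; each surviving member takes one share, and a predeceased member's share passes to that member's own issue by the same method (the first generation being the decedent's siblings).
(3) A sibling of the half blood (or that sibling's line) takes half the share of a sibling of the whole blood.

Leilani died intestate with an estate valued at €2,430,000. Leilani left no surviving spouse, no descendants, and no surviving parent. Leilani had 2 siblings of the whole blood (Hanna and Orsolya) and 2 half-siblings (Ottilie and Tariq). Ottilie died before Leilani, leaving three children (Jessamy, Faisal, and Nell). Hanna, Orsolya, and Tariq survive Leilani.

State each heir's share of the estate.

The entire €2,430,000 passes to the siblings and their issue.
Counting each half-blood sibling's line as half a unit, there are 3 units in €2,430,000, so one unit is €810,000. Whole-blood lines (Hanna and Orsolya) take €810,000 each; half-blood lines (Ottilie and Tariq) take €405,000 each.
Ottilie's share (€405,000) is divided into 3 shares of €135,000: Jessamy, Faisal, and Nell each take €135,000.

Hanna: €810,000; Orsolya: €810,000; Jessamy: €135,000; Faisal: €135,000; Nell: €135,000; Tariq: €405,000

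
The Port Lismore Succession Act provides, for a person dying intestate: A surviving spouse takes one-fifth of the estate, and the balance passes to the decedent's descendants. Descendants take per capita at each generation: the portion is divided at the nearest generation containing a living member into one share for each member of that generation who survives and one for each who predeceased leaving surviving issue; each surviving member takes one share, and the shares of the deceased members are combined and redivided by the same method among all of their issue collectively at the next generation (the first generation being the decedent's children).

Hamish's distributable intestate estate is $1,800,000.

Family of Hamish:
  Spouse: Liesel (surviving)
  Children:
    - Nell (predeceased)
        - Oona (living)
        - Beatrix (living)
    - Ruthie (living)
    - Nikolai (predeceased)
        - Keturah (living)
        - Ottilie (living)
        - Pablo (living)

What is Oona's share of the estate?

Liesel takes one-fifth of $1,800,000 = $360,000. The remaining $1,440,000 passes to the descendants.
The descendants' portion ($1,440,000) is divided at the children's generation into 3 shares of $480,000. Ruthie takes $480,000. The 2 shares of the deceased (Nell and Nikolai) are combined into a pool of $960,000.
That pool ($960,000) is divided at the grandchildren's generation equally among Oona, Beatrix, Keturah, Ottilie, and Pablo: $192,000 each.

Oona receives $192,000.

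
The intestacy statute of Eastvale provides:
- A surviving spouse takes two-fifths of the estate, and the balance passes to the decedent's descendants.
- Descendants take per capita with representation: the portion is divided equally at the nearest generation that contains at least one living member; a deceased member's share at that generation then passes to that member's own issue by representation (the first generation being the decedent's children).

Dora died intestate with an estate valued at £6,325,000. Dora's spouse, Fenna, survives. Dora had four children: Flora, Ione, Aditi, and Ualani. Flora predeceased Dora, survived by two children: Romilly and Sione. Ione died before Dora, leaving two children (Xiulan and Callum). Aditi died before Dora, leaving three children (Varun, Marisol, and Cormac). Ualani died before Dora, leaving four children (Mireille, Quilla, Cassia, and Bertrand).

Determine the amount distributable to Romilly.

Romilly receives £345,000.

Fenna takes two-fifths of £6,325,000 = £2,530,000. The remaining £3,795,000 passes to the descendants.
No child survives, so the initial division is made at the grandchildren's generation.
The descendants' portion (£3,795,000) is divided into 11 shares of £345,000: Romilly, Sione, Xiulan, Callum, Varun, Marisol, Cormac, Mireille, Quilla, Cassia, and Bertrand each take £345,000.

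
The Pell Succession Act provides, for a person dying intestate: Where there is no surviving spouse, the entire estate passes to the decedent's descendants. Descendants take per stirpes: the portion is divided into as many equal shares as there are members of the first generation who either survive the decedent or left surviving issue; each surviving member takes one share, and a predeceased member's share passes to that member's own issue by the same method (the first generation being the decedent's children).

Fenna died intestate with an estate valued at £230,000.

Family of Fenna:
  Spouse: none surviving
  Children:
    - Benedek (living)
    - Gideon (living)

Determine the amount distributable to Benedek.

Benedek receives £115,000.

The entire £230,000 passes to the descendants.
That amount (£230,000) is divided into 2 shares of £115,000: Benedek and Gideon each take £115,000.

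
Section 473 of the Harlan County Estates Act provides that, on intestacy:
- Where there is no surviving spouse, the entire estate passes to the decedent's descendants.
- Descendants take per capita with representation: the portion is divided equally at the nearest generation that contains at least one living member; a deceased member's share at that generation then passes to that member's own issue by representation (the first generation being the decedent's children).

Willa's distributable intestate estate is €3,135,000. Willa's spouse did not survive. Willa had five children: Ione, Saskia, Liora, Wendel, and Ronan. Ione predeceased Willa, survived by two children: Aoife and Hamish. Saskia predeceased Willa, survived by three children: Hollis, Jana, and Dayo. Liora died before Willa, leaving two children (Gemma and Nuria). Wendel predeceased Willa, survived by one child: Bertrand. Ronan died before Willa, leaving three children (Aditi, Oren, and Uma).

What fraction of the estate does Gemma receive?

Gemma receives 1/11 of the estate.

The entire €3,135,000 passes to the descendants.
No child survives, so the initial division is made at the grandchildren's generation.
That amount (€3,135,000) is divided into 11 shares of €285,000: Aoife, Hamish, Hollis, Jana, Dayo, Gemma, Nuria, Bertrand, Aditi, Oren, and Uma each take €285,000.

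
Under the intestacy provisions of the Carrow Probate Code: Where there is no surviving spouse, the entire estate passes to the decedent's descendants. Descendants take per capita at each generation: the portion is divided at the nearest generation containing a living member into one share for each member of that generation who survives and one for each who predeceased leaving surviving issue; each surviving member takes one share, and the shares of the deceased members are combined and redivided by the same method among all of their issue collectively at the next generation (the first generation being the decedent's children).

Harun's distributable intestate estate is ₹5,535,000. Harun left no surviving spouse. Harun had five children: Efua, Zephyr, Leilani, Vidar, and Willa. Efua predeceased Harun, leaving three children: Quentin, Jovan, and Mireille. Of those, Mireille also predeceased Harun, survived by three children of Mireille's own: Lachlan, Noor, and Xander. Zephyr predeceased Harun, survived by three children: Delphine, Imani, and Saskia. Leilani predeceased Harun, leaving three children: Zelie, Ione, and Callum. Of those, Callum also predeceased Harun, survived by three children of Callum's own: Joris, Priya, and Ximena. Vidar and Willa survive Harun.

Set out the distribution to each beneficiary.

Quentin: ₹369,000; Jovan: ₹369,000; Lachlan: ₹123,000; Noor: ₹123,000; Xander: ₹123,000; Delphine: ₹369,000; Imani: ₹369,000; Saskia: ₹369,000; Zelie: ₹369,000; Ione: ₹369,000; Joris: ₹123,000; Priya: ₹123,000; Ximena: ₹123,000; Vidar: ₹1,107,000; Willa: ₹1,107,000

The entire ₹5,535,000 passes to the descendants.
That amount (₹5,535,000) is divided at the children's generation into 5 shares of ₹1,107,000. Vidar and Willa each take ₹1,107,000. The 3 shares of the deceased (Efua, Zephyr, and Leilani) are combined into a pool of ₹3,321,000.
That pool (₹3,321,000) is divided at the grandchildren's generation into 9 shares of ₹369,000. Quentin, Jovan, Delphine, Imani, Saskia, Zelie, and Ione each take ₹369,000. The 2 shares of the deceased (Mireille and Callum) are combined into a pool of ₹738,000.
That pool (₹738,000) is divided at the great-grandchildren's generation equally among Lachlan, Noor, Xander, Joris, Priya, and Ximena: ₹123,000 each.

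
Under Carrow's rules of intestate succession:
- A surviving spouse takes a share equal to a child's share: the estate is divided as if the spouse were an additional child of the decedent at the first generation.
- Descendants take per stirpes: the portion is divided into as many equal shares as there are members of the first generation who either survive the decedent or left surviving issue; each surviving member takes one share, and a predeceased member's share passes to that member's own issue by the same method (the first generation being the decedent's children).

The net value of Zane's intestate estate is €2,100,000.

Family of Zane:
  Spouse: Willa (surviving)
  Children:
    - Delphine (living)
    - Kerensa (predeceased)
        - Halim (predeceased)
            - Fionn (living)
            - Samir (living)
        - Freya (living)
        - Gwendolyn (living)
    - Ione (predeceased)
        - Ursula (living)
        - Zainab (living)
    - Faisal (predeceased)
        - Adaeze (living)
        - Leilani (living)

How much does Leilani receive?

The spouse counts as an additional share at the children's level, so there are 5 primary shares of €420,000. Willa takes one such share (€420,000).
The children's combined portion (€1,680,000) is divided into 4 shares of €420,000: Delphine takes €420,000; Kerensa's €420,000 share passes to Kerensa's issue; Ione's €420,000 share passes to Ione's issue; Faisal's €420,000 share passes to Faisal's issue.
Kerensa's share (€420,000) is divided into 3 shares of €140,000: Freya and Gwendolyn each take €140,000; Halim's €140,000 share passes to Halim's issue.
Halim's share (€140,000) is divided into 2 shares of €70,000: Fionn and Samir each take €70,000.
Ione's share (€420,000) is divided into 2 shares of €210,000: Ursula and Zainab each take €210,000.
Faisal's share (€420,000) is divided into 2 shares of €210,000: Adaeze and Leilani each take €210,000.

Leilani receives €210,000.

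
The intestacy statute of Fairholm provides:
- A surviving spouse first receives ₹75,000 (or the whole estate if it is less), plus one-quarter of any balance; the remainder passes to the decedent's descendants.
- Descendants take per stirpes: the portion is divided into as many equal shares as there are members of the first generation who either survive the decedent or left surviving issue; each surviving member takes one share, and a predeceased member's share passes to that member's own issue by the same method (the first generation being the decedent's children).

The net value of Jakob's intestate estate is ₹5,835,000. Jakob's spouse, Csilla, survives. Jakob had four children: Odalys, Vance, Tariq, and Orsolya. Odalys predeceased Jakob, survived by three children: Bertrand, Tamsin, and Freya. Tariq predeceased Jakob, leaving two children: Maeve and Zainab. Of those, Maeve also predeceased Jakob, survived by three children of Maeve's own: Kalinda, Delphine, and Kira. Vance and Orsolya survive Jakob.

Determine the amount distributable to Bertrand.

Csilla first takes ₹75,000, leaving a balance of ₹5,760,000. Csilla then takes one-quarter of the balance (₹1,440,000), for a total of ₹1,515,000. The remaining ₹4,320,000 passes to the descendants.
The descendants' portion (₹4,320,000) is divided into 4 shares of ₹1,080,000: Vance and Orsolya each take ₹1,080,000; Odalys's ₹1,080,000 share passes to Odalys's issue; Tariq's ₹1,080,000 share passes to Tariq's issue.
Odalys's share (₹1,080,000) is divided into 3 shares of ₹360,000: Bertrand, Tamsin, and Freya each take ₹360,000.
Tariq's share (₹1,080,000) is divided into 2 shares of ₹540,000: Zainab takes ₹540,000; Maeve's ₹540,000 share passes to Maeve's issue.
Maeve's share (₹540,000) is divided into 3 shares of ₹180,000: Kalinda, Delphine, and Kira each take ₹180,000.

Bertrand receives ₹360,000.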